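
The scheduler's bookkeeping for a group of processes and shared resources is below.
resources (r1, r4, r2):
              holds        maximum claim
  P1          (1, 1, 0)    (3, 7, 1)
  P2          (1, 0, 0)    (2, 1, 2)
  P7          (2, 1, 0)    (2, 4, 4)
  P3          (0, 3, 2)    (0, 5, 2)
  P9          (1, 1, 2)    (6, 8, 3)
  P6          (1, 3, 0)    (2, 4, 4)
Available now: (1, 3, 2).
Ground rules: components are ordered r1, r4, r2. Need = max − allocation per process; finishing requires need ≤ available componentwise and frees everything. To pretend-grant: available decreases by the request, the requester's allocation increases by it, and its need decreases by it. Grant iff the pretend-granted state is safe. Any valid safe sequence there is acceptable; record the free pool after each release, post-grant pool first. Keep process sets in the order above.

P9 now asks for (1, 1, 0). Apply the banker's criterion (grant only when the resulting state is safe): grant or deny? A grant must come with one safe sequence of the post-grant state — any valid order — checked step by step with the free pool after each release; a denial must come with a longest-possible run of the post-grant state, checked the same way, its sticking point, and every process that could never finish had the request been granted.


GRANT — the state after the grant stays safe, e.g. via P3, P7, P6, P2, P1, P9.
Key observation: the grant leaves (0, 2, 2) free — enough for P3, whose release restarts the cascade.
Check on the post-grant state, step by step:
  pool = (0, 2, 2)
  P3: need (0, 2, 0) fits (0, 2, 2); releases (0, 3, 2), pool now (0, 5, 4)
  P7: need (0, 3, 4) fits (0, 5, 4); releases (2, 1, 0), pool now (2, 6, 4)
  P6: need (1, 1, 4) fits (2, 6, 4); releases (1, 3, 0), pool now (3, 9, 4)
  P2: need (1, 1, 2) fits (3, 9, 4); releases (1, 0, 0), pool now (4, 9, 4)
  P1: need (2, 6, 1) fits (4, 9, 4); releases (1, 1, 0), pool now (5, 10, 4)
  P9: need (4, 6, 1) fits (5, 10, 4); releases (2, 2, 2), pool now (7, 12, 6)


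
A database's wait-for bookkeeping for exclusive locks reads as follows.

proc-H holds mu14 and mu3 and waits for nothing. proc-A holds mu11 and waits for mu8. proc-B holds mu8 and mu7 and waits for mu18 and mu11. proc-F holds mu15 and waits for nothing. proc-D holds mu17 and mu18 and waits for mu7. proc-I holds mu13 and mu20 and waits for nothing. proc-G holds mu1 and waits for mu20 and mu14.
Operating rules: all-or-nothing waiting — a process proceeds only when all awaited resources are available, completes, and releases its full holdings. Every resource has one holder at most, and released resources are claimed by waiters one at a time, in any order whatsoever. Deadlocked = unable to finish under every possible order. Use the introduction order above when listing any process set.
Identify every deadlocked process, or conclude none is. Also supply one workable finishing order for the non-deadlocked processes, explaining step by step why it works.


Deadlocked set: proc-A, proc-B and proc-D.
Key observation: the knot is the closed ring of waits proc-A -> proc-B -> proc-A; proc-D is caught in further circular waits.
One completion order for the rest: proc-I, proc-H, proc-G, proc-F.
Step-by-step check:
  proc-I waits on nothing -> runs at once and releases mu13 and mu20
  proc-H waits on nothing -> runs at once and releases mu14 and mu3
  proc-G waits on mu20 and mu14 — all released -> runs and releases mu1
  proc-F waits on nothing -> runs at once and releases mu15


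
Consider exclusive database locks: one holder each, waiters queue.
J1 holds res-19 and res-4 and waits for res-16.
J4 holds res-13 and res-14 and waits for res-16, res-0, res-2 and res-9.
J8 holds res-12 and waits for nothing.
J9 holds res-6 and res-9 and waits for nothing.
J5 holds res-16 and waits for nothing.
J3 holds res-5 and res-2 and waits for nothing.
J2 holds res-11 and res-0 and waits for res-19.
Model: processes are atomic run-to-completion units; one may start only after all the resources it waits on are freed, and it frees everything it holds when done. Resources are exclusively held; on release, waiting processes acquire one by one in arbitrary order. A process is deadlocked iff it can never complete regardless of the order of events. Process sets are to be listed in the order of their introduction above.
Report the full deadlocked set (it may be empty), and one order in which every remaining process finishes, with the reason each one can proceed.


The deadlocked set is empty.
Key observation: the wait graph is acyclic; completion cascades from the unblocked processes through everyone else.
The rest can finish in the order J5, J3, J1, J9, J8, J2, J4.
Verifying each step:
  run J5 (it waits on nothing); releases res-16
  run J3 (it waits on nothing); releases res-5 and res-2
  J1: everything it awaited (res-16) is free; runs, freeing res-19 and res-4
  run J9 (it waits on nothing); releases res-6 and res-9
  run J8 (it waits on nothing); releases res-12
  J2: everything it awaited (res-19) is free; runs, freeing res-11 and res-0
  J4: everything it awaited (res-16, res-0, res-2 and res-9) is free; runs, freeing res-13 and res-14


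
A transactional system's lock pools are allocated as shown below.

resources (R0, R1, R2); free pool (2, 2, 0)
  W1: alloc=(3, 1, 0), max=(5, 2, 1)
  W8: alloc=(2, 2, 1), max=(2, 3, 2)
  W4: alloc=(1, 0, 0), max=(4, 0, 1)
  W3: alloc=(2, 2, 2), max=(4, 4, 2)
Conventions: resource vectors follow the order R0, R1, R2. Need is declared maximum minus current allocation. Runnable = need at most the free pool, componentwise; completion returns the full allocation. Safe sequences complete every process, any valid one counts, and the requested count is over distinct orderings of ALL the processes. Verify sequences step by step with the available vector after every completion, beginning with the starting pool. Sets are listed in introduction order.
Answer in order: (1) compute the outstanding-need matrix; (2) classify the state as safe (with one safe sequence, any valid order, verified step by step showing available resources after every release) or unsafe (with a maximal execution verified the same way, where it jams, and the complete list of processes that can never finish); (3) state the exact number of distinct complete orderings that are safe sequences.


(1) Outstanding need per process (order R0, R1, R2):
  W1: (2, 1, 1)
  W8: (0, 1, 1)
  W4: (3, 0, 1)
  W3: (2, 2, 0)
(2) SAFE — a valid safe sequence is W3, W8, W4, W1.
Key observation: W3 is the earliest step where a requested resource binds exactly: need (2, 2, 0), pool (2, 2, 0) at its turn.
Verifying each step:
  pool = (2, 2, 0)
  W3 needs (2, 2, 0) <= (2, 2, 0) -> finishes; pool += (2, 2, 2) = (4, 4, 2)
  W8 needs (0, 1, 1) <= (4, 4, 2) -> finishes; pool += (2, 2, 1) = (6, 6, 3)
  W4 needs (3, 0, 1) <= (6, 6, 3) -> finishes; pool += (1, 0, 0) = (7, 6, 3)
  W1 needs (2, 1, 1) <= (7, 6, 3) -> finishes; pool += (3, 1, 0) = (10, 7, 3)
(3) Exactly 6 of the possible complete orderings are safe sequences.


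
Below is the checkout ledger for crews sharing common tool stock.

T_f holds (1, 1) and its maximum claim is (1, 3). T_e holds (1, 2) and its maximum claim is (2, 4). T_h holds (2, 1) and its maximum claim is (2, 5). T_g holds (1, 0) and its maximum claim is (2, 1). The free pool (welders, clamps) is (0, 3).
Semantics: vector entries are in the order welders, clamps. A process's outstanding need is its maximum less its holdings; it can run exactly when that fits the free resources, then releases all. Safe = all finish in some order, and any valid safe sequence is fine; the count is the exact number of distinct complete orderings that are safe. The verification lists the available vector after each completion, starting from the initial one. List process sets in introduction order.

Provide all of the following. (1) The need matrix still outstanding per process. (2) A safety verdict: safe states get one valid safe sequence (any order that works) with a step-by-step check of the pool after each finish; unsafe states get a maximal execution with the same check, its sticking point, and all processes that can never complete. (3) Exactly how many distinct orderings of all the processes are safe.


(1) Need matrix, components ordered welders, clamps:
  T_f: (0, 2)
  T_e: (1, 2)
  T_h: (0, 4)
  T_g: (1, 1)
(2) SAFE, for example via the order T_f, T_e, T_g, T_h.
Key observation: T_e marks the first exact bind of the order: its need (1, 2) fits the free (1, 4) with zero slack on a requested resource.
Verifying each step:
  pool = (0, 3)
  run T_f (needs (0, 2), free (0, 3)); after release of (1, 1) the pool is (1, 4)
  run T_e (needs (1, 2), free (1, 4)); after release of (1, 2) the pool is (2, 6)
  run T_g (needs (1, 1), free (2, 6)); after release of (1, 0) the pool is (3, 6)
  run T_h (needs (0, 4), free (3, 6)); after release of (2, 1) the pool is (5, 7)
(3) The exact count: 6 of the possible complete orderings are safe sequences.


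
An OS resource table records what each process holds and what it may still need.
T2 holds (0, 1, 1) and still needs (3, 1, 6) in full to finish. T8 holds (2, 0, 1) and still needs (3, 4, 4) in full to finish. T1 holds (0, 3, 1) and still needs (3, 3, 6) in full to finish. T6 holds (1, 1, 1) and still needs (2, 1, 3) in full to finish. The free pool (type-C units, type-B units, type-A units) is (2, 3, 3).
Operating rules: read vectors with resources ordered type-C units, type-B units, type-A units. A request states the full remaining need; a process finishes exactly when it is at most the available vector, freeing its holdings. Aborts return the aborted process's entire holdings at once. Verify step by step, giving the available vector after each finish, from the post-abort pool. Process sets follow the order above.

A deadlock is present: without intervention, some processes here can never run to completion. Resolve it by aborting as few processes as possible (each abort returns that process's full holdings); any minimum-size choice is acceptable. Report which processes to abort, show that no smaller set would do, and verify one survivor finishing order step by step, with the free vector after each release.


Minimum abort set: T1.
Key observation: the returned (0, 3, 1) from T1 is what brings T2 — unrunnable before, under any order — into play at step 3.
Minimality: the empty abort set fails — the state is deadlocked as it stands.
Survivors finish in the order: T6, T8, T2. Check, step by step (pool after the aborts first):
  pool = (2, 6, 4)
  T6: need (2, 1, 3) fits (2, 6, 4); releases (1, 1, 1), pool now (3, 7, 5)
  T8: need (3, 4, 4) fits (3, 7, 5); releases (2, 0, 1), pool now (5, 7, 6)
  T2: need (3, 1, 6) fits (5, 7, 6); releases (0, 1, 1), pool now (5, 8, 7)


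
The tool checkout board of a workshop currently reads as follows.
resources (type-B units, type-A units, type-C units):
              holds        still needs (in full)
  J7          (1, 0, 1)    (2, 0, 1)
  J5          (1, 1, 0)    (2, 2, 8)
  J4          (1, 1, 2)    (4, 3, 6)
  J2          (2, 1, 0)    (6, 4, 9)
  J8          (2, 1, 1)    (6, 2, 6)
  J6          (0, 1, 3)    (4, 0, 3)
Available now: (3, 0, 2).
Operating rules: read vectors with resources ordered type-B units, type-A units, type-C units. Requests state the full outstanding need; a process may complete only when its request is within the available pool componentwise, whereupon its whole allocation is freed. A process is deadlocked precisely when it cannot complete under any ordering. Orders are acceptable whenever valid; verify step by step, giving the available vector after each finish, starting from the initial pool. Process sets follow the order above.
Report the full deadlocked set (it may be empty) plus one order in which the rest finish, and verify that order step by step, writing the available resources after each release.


The deadlocked set is J5, J4, J2 and J8.
Key observation: the pool after J7, J6 is (4, 1, 6); every surviving request exceeds it in type-A units, so progress ends there.
One completion order for the rest: J7, J6. Verifying each step:
  pool = (3, 0, 2)
  J7 needs (2, 0, 1) <= (3, 0, 2) -> finishes; pool += (1, 0, 1) = (4, 0, 3)
  J6 needs (4, 0, 3) <= (4, 0, 3) -> finishes; pool += (0, 1, 3) = (4, 1, 6)
The blocked processes can never fit:
  J5 still needs (2, 2, 8) but only (4, 1, 6) is free — short on type-A units and type-C units
  J4 still needs (4, 3, 6) but only (4, 1, 6) is free — short on type-A units
  J2 still needs (6, 4, 9) but only (4, 1, 6) is free — short on type-B units, type-A units and type-C units
  J8 still needs (6, 2, 6) but only (4, 1, 6) is free — short on type-B units and type-A units


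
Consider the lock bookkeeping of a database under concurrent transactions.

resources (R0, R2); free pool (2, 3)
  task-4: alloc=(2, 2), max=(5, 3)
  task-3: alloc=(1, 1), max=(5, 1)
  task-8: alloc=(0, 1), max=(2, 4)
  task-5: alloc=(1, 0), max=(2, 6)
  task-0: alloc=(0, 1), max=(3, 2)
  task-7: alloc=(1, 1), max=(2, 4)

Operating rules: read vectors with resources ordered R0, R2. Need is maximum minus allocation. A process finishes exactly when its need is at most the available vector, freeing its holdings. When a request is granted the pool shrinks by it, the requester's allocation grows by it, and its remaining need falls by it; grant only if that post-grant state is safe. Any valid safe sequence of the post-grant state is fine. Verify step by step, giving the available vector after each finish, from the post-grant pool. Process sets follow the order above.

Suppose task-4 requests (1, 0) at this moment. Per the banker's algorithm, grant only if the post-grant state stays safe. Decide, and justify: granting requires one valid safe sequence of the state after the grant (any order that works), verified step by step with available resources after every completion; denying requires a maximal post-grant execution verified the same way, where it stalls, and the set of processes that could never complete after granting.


GRANT — the state after the grant stays safe, e.g. via task-7, task-4, task-3, task-8, task-0, task-5.
Key observation: the grant leaves (1, 3) free — enough for task-7, whose release restarts the cascade.
Verifying the post-grant state step by step:
  pool = (1, 3)
  task-7 needs (1, 3) <= (1, 3) -> finishes; pool += (1, 1) = (2, 4)
  task-4 needs (2, 1) <= (2, 4) -> finishes; pool += (3, 2) = (5, 6)
  task-3 needs (4, 0) <= (5, 6) -> finishes; pool += (1, 1) = (6, 7)
  task-8 needs (2, 3) <= (6, 7) -> finishes; pool += (0, 1) = (6, 8)
  task-0 needs (3, 1) <= (6, 8) -> finishes; pool += (0, 1) = (6, 9)
  task-5 needs (1, 6) <= (6, 9) -> finishes; pool += (1, 0) = (7, 9)


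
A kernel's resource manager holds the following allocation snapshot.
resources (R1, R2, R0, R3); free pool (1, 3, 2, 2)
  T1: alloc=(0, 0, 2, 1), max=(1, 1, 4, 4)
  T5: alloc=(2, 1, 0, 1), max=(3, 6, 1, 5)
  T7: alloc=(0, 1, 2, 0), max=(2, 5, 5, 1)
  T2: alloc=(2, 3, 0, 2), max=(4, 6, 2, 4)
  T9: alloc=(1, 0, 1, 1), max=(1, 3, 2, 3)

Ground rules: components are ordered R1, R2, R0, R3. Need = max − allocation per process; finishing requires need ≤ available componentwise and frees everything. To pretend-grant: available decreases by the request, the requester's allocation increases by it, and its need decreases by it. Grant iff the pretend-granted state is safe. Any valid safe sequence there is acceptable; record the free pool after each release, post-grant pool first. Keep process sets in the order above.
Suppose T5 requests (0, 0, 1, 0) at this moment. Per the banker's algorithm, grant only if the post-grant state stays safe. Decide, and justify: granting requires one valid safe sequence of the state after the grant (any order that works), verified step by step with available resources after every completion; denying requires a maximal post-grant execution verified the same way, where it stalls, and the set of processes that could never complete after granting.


GRANT: granting preserves safety; a valid post-grant sequence is T9, T2, T5, T7, T1.
Key observation: after the grant the pool drops to (1, 3, 1, 2), which still lets T9 finish first and unwind the rest.
Verifying the post-grant state step by step:
  pool = (1, 3, 1, 2)
  T9 needs (0, 3, 1, 2) <= (1, 3, 1, 2) -> finishes; pool += (1, 0, 1, 1) = (2, 3, 2, 3)
  T2 needs (2, 3, 2, 2) <= (2, 3, 2, 3) -> finishes; pool += (2, 3, 0, 2) = (4, 6, 2, 5)
  T5 needs (1, 5, 0, 4) <= (4, 6, 2, 5) -> finishes; pool += (2, 1, 1, 1) = (6, 7, 3, 6)
  T7 needs (2, 4, 3, 1) <= (6, 7, 3, 6) -> finishes; pool += (0, 1, 2, 0) = (6, 8, 5, 6)
  T1 needs (1, 1, 2, 3) <= (6, 8, 5, 6) -> finishes; pool += (0, 0, 2, 1) = (6, 8, 7, 7)


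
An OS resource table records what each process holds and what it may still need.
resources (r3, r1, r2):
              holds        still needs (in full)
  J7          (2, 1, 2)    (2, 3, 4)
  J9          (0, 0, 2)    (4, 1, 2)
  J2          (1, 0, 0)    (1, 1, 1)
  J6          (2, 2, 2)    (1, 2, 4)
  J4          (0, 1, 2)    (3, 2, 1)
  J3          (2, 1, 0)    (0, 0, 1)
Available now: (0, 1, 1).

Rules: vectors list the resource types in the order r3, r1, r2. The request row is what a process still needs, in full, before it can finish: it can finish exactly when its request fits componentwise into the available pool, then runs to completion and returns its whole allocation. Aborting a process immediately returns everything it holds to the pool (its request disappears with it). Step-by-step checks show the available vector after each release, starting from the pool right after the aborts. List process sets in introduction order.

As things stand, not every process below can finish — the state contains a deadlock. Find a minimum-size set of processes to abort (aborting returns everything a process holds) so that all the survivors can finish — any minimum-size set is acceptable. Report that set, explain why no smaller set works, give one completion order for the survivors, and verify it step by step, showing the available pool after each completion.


Minimum abort set: J9.
Key observation: J7 had no path to completion before; after the abort of J9 ((0, 0, 2) returned), step 4 is where it fits.
No smaller set exists: with zero aborts the deadlock remains.
Survivors finish in the order: J3, J2, J4, J7, J6. Check, step by step (pool after the aborts first):
  pool = (0, 1, 3)
  J3: need (0, 0, 1) fits (0, 1, 3); releases (2, 1, 0), pool now (2, 2, 3)
  J2: need (1, 1, 1) fits (2, 2, 3); releases (1, 0, 0), pool now (3, 2, 3)
  J4: need (3, 2, 1) fits (3, 2, 3); releases (0, 1, 2), pool now (3, 3, 5)
  J7: need (2, 3, 4) fits (3, 3, 5); releases (2, 1, 2), pool now (5, 4, 7)
  J6: need (1, 2, 4) fits (5, 4, 7); releases (2, 2, 2), pool now (7, 6, 9)


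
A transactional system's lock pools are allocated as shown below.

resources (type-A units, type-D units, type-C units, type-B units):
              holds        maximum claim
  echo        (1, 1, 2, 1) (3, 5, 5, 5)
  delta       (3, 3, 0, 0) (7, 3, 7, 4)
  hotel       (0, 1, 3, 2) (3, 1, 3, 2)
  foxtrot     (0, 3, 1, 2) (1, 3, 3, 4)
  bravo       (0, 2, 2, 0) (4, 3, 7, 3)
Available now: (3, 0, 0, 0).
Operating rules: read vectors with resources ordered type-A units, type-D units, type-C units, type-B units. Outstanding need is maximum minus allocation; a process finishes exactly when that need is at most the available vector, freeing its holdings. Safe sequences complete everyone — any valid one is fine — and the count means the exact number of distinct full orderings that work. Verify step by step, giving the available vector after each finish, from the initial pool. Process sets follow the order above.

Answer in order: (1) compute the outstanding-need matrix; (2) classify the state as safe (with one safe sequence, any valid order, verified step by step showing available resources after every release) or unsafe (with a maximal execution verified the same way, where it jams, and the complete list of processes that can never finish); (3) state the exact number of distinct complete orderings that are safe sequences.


(1) Need matrix, components ordered type-A units, type-D units, type-C units, type-B units:
  echo: (2, 4, 3, 4)
  delta: (4, 0, 7, 4)
  hotel: (3, 0, 0, 0)
  foxtrot: (1, 0, 2, 2)
  bravo: (4, 1, 5, 3)
(2) SAFE, for example via the order hotel, foxtrot, echo, bravo, delta.
Key observation: the order's first zero-slack moment is hotel ((3, 0, 0, 0) needed, (3, 0, 0, 0) free — a requested resource with nothing to spare).
Step-by-step check:
  pool = (3, 0, 0, 0)
  hotel: need (3, 0, 0, 0) fits (3, 0, 0, 0); releases (0, 1, 3, 2), pool now (3, 1, 3, 2)
  foxtrot: need (1, 0, 2, 2) fits (3, 1, 3, 2); releases (0, 3, 1, 2), pool now (3, 4, 4, 4)
  echo: need (2, 4, 3, 4) fits (3, 4, 4, 4); releases (1, 1, 2, 1), pool now (4, 5, 6, 5)
  bravo: need (4, 1, 5, 3) fits (4, 5, 6, 5); releases (0, 2, 2, 0), pool now (4, 7, 8, 5)
  delta: need (4, 0, 7, 4) fits (4, 7, 8, 5); releases (3, 3, 0, 0), pool now (7, 10, 8, 5)
(3) The exact count: 1 of the possible complete orderings is a safe sequence.


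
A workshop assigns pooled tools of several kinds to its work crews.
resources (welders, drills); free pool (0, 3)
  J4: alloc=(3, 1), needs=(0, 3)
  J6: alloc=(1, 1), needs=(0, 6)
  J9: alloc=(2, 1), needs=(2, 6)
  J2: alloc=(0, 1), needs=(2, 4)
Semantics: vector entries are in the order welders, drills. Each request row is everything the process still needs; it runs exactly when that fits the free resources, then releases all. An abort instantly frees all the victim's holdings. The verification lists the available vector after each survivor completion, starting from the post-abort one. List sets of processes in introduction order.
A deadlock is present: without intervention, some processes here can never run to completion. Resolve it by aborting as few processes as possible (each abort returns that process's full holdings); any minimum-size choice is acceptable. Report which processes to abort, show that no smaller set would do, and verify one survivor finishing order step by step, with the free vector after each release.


Minimum abort set: J9.
Key observation: J6 had no path to completion before; after the abort of J9 ((2, 1) returned), step 3 is where it fits.
Why nothing smaller works: aborting no one leaves the state deadlocked as given.
The survivors complete as J4, J2, J6. Check, step by step (starting from the post-abort pool):
  pool = (2, 4)
  run J4 (needs (0, 3), free (2, 4)); after release of (3, 1) the pool is (5, 5)
  run J2 (needs (2, 4), free (5, 5)); after release of (0, 1) the pool is (5, 6)
  run J6 (needs (0, 6), free (5, 6)); after release of (1, 1) the pool is (6, 7)


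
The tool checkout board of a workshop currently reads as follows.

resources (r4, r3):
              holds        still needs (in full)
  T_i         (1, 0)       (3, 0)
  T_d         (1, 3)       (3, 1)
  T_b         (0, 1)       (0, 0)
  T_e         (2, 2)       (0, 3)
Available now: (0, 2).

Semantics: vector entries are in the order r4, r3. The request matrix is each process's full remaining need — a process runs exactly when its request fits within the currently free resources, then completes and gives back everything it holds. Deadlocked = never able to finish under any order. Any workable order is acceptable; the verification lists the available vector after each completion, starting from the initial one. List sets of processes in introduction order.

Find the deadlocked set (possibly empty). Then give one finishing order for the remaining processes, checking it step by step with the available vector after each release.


Deadlocked set: T_i and T_d.
Key observation: even finishing T_b, T_e leaves just (2, 5) free — too little r4 for any of the remaining processes.
A valid finishing order for the others: T_b, T_e. Check, step by step:
  pool = (0, 2)
  T_b needs (0, 0) <= (0, 2) -> finishes; pool += (0, 1) = (0, 3)
  T_e needs (0, 3) <= (0, 3) -> finishes; pool += (2, 2) = (2, 5)
The stuck group stays short no matter what:
  T_i cannot run: need (3, 0) vs free (2, 5) (insufficient r4)
  T_d cannot run: need (3, 1) vs free (2, 5) (insufficient r4)


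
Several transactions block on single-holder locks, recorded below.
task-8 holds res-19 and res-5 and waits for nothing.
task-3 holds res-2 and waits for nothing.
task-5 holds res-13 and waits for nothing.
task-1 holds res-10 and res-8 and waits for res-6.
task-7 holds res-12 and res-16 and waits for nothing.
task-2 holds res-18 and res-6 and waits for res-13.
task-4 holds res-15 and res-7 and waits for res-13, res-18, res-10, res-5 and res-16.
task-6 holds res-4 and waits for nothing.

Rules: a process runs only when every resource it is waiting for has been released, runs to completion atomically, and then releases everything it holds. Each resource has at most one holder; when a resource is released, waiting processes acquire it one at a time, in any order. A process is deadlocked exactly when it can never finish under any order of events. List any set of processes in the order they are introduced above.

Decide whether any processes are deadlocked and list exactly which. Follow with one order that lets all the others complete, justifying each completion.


Nothing here is deadlocked.
Key observation: although several processes wait, no cycle exists — each chain bottoms out at a free runner.
The rest can finish in the order task-6, task-8, task-7, task-5, task-2, task-1, task-4, task-3.
Step-by-step check:
  run task-6 (it waits on nothing); releases res-4
  run task-8 (it waits on nothing); releases res-19 and res-5
  run task-7 (it waits on nothing); releases res-12 and res-16
  run task-5 (it waits on nothing); releases res-13
  task-2: everything it awaited (res-13) is free; runs, freeing res-18 and res-6
  task-1: everything it awaited (res-6) is free; runs, freeing res-10 and res-8
  task-4: everything it awaited (res-13, res-18, res-10, res-5 and res-16) is free; runs, freeing res-15 and res-7
  run task-3 (it waits on nothing); releases res-2


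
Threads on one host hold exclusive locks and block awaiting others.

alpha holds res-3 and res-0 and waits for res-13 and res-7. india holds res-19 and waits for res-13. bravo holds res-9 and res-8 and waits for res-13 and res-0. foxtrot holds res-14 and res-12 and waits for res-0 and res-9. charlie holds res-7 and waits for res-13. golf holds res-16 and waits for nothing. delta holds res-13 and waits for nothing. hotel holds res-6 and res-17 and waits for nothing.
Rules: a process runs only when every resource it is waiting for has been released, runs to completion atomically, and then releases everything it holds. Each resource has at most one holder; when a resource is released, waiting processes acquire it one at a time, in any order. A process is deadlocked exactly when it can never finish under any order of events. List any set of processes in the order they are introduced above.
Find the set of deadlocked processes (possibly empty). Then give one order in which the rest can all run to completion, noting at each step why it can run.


Nothing here is deadlocked.
Key observation: there is no circular wait here — follow any chain and it reaches a process that is free to run now.
One completion order for the rest: delta, charlie, hotel, alpha, india, bravo, foxtrot, golf.
Check, step by step:
  delta: no waits; runs immediately, freeing res-13
  run charlie (all its waits — res-13 — are resolved); releases res-7
  hotel: no waits; runs immediately, freeing res-6 and res-17
  run alpha (all its waits — res-13 and res-7 — are resolved); releases res-3 and res-0
  run india (all its waits — res-13 — are resolved); releases res-19
  run bravo (all its waits — res-13 and res-0 — are resolved); releases res-9 and res-8
  run foxtrot (all its waits — res-0 and res-9 — are resolved); releases res-14 and res-12
  golf: no waits; runs immediately, freeing res-16


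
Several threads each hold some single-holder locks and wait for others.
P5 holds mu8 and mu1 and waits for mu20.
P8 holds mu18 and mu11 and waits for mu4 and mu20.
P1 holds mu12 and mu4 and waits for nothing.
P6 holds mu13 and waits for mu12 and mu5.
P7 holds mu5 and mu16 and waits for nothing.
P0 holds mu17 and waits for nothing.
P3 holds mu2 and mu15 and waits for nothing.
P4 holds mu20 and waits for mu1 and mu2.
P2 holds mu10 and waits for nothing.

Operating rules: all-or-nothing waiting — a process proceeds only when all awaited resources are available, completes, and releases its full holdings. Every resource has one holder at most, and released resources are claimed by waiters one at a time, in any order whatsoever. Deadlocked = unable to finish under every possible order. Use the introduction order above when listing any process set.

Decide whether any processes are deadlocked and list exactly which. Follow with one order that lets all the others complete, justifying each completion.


The deadlocked set is P5, P8 and P4.
Key observation: along P5 -> P4 -> P5, each member waits on what the next one holds — a deadlock; P8 waits into the deadlock from upstream.
One completion order for the rest: P0, P2, P7, P1, P6, P3.
Check, step by step:
  run P0 (it waits on nothing); releases mu17
  run P2 (it waits on nothing); releases mu10
  run P7 (it waits on nothing); releases mu5 and mu16
  run P1 (it waits on nothing); releases mu12 and mu4
  run P6 (all its waits — mu12 and mu5 — are resolved); releases mu13
  run P3 (it waits on nothing); releases mu2 and mu15


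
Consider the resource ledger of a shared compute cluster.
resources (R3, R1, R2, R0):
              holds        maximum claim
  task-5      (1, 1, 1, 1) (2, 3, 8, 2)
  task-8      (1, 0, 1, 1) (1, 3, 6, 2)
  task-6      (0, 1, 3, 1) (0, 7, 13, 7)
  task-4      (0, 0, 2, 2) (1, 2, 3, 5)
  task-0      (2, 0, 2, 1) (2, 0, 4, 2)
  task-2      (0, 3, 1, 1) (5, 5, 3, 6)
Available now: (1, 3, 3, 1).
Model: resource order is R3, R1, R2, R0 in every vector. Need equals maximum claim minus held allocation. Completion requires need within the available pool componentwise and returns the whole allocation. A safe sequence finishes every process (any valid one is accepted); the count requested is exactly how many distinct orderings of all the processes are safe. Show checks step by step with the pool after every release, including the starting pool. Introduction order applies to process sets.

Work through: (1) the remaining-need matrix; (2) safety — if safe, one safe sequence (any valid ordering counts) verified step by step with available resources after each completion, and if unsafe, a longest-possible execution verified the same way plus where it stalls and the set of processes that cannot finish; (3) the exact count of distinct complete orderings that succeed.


(1) Outstanding need per process (order R3, R1, R2, R0):
  task-5: (1, 2, 7, 1)
  task-8: (0, 3, 5, 1)
  task-6: (0, 6, 10, 6)
  task-4: (1, 2, 1, 3)
  task-0: (0, 0, 2, 1)
  task-2: (5, 2, 2, 5)
(2) SAFE, for example via the order task-0, task-8, task-4, task-5, task-2, task-6.
Key observation: at task-0 the run first touches a limit — (0, 0, 2, 1) against (1, 3, 3, 1), exact on a resource it actually requests.
Check, step by step:
  pool = (1, 3, 3, 1)
  run task-0 (needs (0, 0, 2, 1), free (1, 3, 3, 1)); after release of (2, 0, 2, 1) the pool is (3, 3, 5, 2)
  run task-8 (needs (0, 3, 5, 1), free (3, 3, 5, 2)); after release of (1, 0, 1, 1) the pool is (4, 3, 6, 3)
  run task-4 (needs (1, 2, 1, 3), free (4, 3, 6, 3)); after release of (0, 0, 2, 2) the pool is (4, 3, 8, 5)
  run task-5 (needs (1, 2, 7, 1), free (4, 3, 8, 5)); after release of (1, 1, 1, 1) the pool is (5, 4, 9, 6)
  run task-2 (needs (5, 2, 2, 5), free (5, 4, 9, 6)); after release of (0, 3, 1, 1) the pool is (5, 7, 10, 7)
  run task-6 (needs (0, 6, 10, 6), free (5, 7, 10, 7)); after release of (0, 1, 3, 1) the pool is (5, 8, 13, 8)
(3) Precisely 1 of the possible complete orderings is a safe sequence.


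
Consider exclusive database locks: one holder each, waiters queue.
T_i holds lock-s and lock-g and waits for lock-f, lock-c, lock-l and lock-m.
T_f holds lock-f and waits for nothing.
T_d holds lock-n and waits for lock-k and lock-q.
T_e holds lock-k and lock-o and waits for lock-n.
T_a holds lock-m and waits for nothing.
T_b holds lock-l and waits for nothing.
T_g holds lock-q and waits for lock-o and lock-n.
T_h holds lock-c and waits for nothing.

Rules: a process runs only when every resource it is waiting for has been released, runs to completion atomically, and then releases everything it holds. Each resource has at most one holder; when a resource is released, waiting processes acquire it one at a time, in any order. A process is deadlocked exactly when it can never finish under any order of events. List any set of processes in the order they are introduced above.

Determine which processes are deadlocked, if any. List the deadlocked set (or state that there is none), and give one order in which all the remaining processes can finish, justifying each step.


The deadlocked set is T_d, T_e and T_g.
Key observation: along T_d -> T_e -> T_d, each member waits on what the next one holds — a deadlock; T_g is caught in further circular waits.
One completion order for the rest: T_b, T_h, T_f, T_a, T_i.
Walking it through:
  T_b: no waits; runs immediately, freeing lock-l
  T_h: no waits; runs immediately, freeing lock-c
  T_f: no waits; runs immediately, freeing lock-f
  T_a: no waits; runs immediately, freeing lock-m
  T_i waits on lock-f, lock-c, lock-l and lock-m — all released -> runs and releases lock-s and lock-g


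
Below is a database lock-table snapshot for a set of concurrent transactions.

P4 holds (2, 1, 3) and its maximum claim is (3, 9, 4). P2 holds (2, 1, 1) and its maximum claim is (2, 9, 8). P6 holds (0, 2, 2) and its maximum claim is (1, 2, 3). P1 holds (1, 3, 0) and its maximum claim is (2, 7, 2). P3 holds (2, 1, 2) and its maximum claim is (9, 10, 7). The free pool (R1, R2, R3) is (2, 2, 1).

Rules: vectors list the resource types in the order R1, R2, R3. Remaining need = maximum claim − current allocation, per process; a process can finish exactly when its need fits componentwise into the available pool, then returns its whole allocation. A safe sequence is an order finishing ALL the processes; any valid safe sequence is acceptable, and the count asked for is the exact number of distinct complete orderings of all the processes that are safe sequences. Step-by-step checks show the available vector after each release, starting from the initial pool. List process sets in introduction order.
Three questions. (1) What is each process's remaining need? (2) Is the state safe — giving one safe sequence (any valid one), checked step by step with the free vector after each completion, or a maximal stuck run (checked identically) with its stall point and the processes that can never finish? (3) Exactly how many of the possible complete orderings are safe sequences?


(1) Remaining need (order R1, R2, R3):
  P4: (1, 8, 1)
  P2: (0, 8, 7)
  P6: (1, 0, 1)
  P1: (1, 4, 2)
  P3: (7, 9, 5)
(2) The state is UNSAFE.
Key observation: the pool after P6, P1 is (3, 7, 3); every surviving request exceeds it in R2, so progress ends there.
A maximal execution: P6, P1 — then nothing else fits. Step-by-step check:
  pool = (2, 2, 1)
  run P6 (needs (1, 0, 1), free (2, 2, 1)); after release of (0, 2, 2) the pool is (2, 4, 3)
  run P1 (needs (1, 4, 2), free (2, 4, 3)); after release of (1, 3, 0) the pool is (3, 7, 3)
  P4 still needs (1, 8, 1) but only (3, 7, 3) is free — short on R2
  P2 still needs (0, 8, 7) but only (3, 7, 3) is free — short on R2 and R3
  P3 still needs (7, 9, 5) but only (3, 7, 3) is free — short on R1, R2 and R3
Never able to finish: P4, P2 and P3.
(3) Precisely 0 of the possible complete orderings are safe sequences.


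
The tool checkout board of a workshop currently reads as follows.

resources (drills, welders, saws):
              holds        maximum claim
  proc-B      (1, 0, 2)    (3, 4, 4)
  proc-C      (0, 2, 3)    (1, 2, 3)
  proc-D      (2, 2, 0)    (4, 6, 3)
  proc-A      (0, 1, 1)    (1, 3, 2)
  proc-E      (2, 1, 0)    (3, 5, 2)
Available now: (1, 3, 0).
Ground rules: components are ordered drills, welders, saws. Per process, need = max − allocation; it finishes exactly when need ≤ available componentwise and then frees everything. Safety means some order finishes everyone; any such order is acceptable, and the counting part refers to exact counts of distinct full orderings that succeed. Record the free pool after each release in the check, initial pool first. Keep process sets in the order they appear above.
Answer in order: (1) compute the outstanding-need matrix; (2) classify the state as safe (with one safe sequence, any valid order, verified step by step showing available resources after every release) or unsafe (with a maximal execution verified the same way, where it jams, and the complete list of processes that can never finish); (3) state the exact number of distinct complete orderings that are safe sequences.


(1) Outstanding need per process (order drills, welders, saws):
  proc-B: (2, 4, 2)
  proc-C: (1, 0, 0)
  proc-D: (2, 4, 3)
  proc-A: (1, 2, 1)
  proc-E: (1, 4, 2)
(2) SAFE — a valid safe sequence is proc-C, proc-E, proc-B, proc-A, proc-D.
Key observation: reading the order forward, proc-C is the first process whose need (1, 0, 0) meets the free pool (1, 3, 0) exactly on a resource it requests.
Walking it through:
  pool = (1, 3, 0)
  proc-C: need (1, 0, 0) fits (1, 3, 0); releases (0, 2, 3), pool now (1, 5, 3)
  proc-E: need (1, 4, 2) fits (1, 5, 3); releases (2, 1, 0), pool now (3, 6, 3)
  proc-B: need (2, 4, 2) fits (3, 6, 3); releases (1, 0, 2), pool now (4, 6, 5)
  proc-A: need (1, 2, 1) fits (4, 6, 5); releases (0, 1, 1), pool now (4, 7, 6)
  proc-D: need (2, 4, 3) fits (4, 7, 6); releases (2, 2, 0), pool now (6, 9, 6)
(3) Exactly 8 of the possible complete orderings are safe sequences.


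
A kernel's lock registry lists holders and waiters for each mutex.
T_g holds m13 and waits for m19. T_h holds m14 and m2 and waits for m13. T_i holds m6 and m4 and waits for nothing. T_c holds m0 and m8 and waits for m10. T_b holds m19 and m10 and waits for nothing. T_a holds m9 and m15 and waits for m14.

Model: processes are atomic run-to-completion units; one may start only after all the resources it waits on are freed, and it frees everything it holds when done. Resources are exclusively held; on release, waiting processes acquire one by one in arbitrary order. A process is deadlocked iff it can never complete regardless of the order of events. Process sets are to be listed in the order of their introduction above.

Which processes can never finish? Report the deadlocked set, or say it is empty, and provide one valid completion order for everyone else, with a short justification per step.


Nothing here is deadlocked.
Key observation: although several processes wait, no cycle exists — each chain bottoms out at a free runner.
The rest can finish in the order T_b, T_c, T_i, T_g, T_h, T_a.
Step-by-step check:
  T_b waits on nothing -> runs at once and releases m19 and m10
  run T_c (all its waits — m10 — are resolved); releases m0 and m8
  T_i waits on nothing -> runs at once and releases m6 and m4
  run T_g (all its waits — m19 — are resolved); releases m13
  run T_h (all its waits — m13 — are resolved); releases m14 and m2
  run T_a (all its waits — m14 — are resolved); releases m9 and m15


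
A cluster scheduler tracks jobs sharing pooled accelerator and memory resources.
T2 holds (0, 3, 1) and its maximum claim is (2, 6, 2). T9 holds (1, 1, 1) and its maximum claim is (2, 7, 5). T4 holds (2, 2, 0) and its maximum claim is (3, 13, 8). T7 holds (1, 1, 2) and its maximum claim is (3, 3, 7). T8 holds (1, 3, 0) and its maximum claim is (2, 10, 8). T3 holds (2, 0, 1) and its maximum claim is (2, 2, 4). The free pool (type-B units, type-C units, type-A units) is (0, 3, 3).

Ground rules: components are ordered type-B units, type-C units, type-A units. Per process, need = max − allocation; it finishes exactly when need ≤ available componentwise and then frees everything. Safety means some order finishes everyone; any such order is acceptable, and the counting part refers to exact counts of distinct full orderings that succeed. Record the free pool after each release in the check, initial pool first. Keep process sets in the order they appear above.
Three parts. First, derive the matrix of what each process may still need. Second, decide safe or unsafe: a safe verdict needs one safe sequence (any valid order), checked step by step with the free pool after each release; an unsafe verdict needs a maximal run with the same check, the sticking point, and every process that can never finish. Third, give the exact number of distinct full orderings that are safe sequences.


(1) Outstanding need per process (order type-B units, type-C units, type-A units):
  T2: (2, 3, 1)
  T9: (1, 6, 4)
  T4: (1, 11, 8)
  T7: (2, 2, 5)
  T8: (1, 7, 8)
  T3: (0, 2, 3)
(2) SAFE, for example via the order T3, T2, T7, T9, T8, T4.
Key observation: reading the order forward, T3 is the first process whose need (0, 2, 3) meets the free pool (0, 3, 3) exactly on a resource it requests.
Verifying each step:
  pool = (0, 3, 3)
  run T3 (needs (0, 2, 3), free (0, 3, 3)); after release of (2, 0, 1) the pool is (2, 3, 4)
  run T2 (needs (2, 3, 1), free (2, 3, 4)); after release of (0, 3, 1) the pool is (2, 6, 5)
  run T7 (needs (2, 2, 5), free (2, 6, 5)); after release of (1, 1, 2) the pool is (3, 7, 7)
  run T9 (needs (1, 6, 4), free (3, 7, 7)); after release of (1, 1, 1) the pool is (4, 8, 8)
  run T8 (needs (1, 7, 8), free (4, 8, 8)); after release of (1, 3, 0) the pool is (5, 11, 8)
  run T4 (needs (1, 11, 8), free (5, 11, 8)); after release of (2, 2, 0) the pool is (7, 13, 8)
(3) The exact count: 2 of the possible complete orderings are safe sequences.
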